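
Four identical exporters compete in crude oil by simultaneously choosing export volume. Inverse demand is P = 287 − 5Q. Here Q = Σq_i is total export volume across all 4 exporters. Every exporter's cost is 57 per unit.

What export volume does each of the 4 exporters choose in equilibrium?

A representative exporter's profit is π_i = q_i(287 − 5Q) − 57q_i, with Q = q_i + Σ_{j≠i} q_j.
First-order condition: 230 − 10q_i − 5Σ_{j≠i} q_j = 0.
In a symmetric equilibrium every exporter chooses the same q, so Σ_{j≠i} q_j = 3q. The condition becomes 230 − 25q = 0, giving q = 230/25 = 9.2.

9.2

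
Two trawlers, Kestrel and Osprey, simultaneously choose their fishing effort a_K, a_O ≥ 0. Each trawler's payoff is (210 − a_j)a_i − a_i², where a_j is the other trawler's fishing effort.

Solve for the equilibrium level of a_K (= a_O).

Kestrel's payoff is (210 − a_O)a_K − a_K².
∂π/∂a_K = 210 − a_O − 2a_K = 0, so a_K = 105 − 0.5a_O.
Setting a_K = a_O in the reaction function: a_K = 105 − 0.5a_K, so a_K = 105 / 1.5 = 70.

70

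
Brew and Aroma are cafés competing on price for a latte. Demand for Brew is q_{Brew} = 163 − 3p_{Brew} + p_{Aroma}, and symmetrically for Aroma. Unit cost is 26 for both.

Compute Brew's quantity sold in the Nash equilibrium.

Brew's profit: π = (p_{Brew} − 26)(163 − 3p_{Brew} + p_{Aroma}).
∂π/∂p_{Brew} = 241 − 6p_{Brew} + p_{Aroma} = 0 ⇒ p_{Brew} = 241/6 + (1/6)p_{Aroma}.
The game is symmetric, so in equilibrium p_{Aroma} = p_{Brew}: the reaction function gives (5/6)p_{Brew} = 241/6, hence p_{Brew} = 48.2.
q_{Brew} = 163 − 3·48.2 + 48.2 = 66.6.

66.6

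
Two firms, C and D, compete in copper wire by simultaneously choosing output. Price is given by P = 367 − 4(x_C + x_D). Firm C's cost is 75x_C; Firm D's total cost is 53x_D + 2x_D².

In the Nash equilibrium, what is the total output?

Firm C's profit: π = x_C(367 − 4(x_C + x_D)) − 75x_C.
∂π/∂x_C = 292 − 8x_C − 4x_D = 0, so x_C = 36.5 − 0.5x_D.
For D: ∂π/∂x_D = 314 − 12x_D − 4x_C = 0 ⇒ x_D = 157/6 − (1/3)x_C.
Substituting the second reaction function into the first: x_C = 36.5 − 0.5(157/6 − (1/3)x_C), which gives (5/6)x_C = 281/12 ⇒ x_C = 28.1.
Then x_D = 157/6 − (1/3)·28.1 = 16.8.
Total output: 28.1 + 16.8 = 44.9.

44.9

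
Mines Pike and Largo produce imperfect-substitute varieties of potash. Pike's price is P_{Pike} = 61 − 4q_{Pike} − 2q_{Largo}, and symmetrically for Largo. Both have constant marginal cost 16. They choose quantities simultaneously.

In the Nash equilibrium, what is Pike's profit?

Mine Pike's profit: π = q_{Pike}(61 − 4q_{Pike} − 2q_{Largo}) − 16q_{Pike}.
∂π/∂q_{Pike} = 45 − 8q_{Pike} − 2q_{Largo} = 0 ⇒ q_{Pike} = 5.625 − 0.25q_{Largo}.
The game is symmetric, so in equilibrium q_{Largo} = q_{Pike}: the reaction function gives 1.25q_{Pike} = 5.625, hence q_{Pike} = 4.5.
P_{Pike} = 61 − 4·4.5 − 2·4.5 = 34.
Profit = (34 − 16)·4.5 = 81.

81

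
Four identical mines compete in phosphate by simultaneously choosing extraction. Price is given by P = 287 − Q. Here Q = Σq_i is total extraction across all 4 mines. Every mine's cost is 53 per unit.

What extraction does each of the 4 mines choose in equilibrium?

46.8

A representative mine's profit is π_i = q_i(287 − Q) − 53q_i, with Q = q_i + Σ_{j≠i} q_j.
First-order condition: 234 − 2q_i − Σ_{j≠i} q_j = 0.
In a symmetric equilibrium every mine chooses the same q, so Σ_{j≠i} q_j = 3q. The condition becomes 234 − 5q = 0, giving q = 234/5 = 46.8.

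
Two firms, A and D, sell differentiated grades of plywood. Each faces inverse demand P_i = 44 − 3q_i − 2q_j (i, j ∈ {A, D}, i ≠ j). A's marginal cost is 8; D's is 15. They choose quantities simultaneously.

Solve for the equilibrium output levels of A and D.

Firm A's profit: π = q_A(44 − 3q_A − 2q_D) − 8q_A.
∂π/∂q_A = 36 − 6q_A − 2q_D = 0 ⇒ q_A = 6 − (1/3)q_D.
Similarly q_D = 29/6 − (1/3)q_A.
Substituting the second reaction function into the first: q_A = 6 − (1/3)(29/6 − (1/3)q_A), which gives (8/9)q_A = 79/18 ⇒ q_A = 4.9375.
Then q_D = 29/6 − (1/3)·4.9375 = 3.1875.

4.9375, 3.1875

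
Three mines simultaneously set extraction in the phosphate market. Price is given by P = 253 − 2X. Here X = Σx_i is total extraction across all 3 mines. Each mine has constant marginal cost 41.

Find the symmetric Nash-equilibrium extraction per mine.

A representative mine's profit is π_i = x_i(253 − 2X) − 41x_i, with X = x_i + Σ_{j≠i} x_j.
First-order condition: 212 − 4x_i − 2Σ_{j≠i} x_j = 0.
With identical mines, set every x_j = x: then 212 − 4x − 4x = 0, i.e. x = 212/8 = 26.5.

26.5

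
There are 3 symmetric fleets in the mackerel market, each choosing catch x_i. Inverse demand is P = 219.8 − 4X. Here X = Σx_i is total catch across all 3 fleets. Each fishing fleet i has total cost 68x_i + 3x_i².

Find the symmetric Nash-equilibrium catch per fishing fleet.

6.9

A representative fishing fleet's profit is π_i = x_i(219.8 − 4X) − 68x_i − 3x_i², with X = x_i + Σ_{j≠i} x_j.
First-order condition: 151.8 − 14x_i − 4Σ_{j≠i} x_j = 0.
With identical fishing fleets, set every x_j = x: then 151.8 − 14x − 8x = 0, i.e. x = 151.8/22 = 6.9.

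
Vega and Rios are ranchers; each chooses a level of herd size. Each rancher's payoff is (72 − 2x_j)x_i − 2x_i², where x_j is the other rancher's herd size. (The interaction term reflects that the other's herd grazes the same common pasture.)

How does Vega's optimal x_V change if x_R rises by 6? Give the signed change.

Vega's payoff is (72 − 2x_R)x_V − 2x_V².
∂π/∂x_V = 72 − 2x_R − 4x_V = 0, so x_V = 18 − 0.5x_R.
The reaction-function slope is −0.5, so a 6-unit rise in x_R moves x_V by −0.5 × 6 = −3. Vega's best response falls — the actions are strategic substitutes.

-3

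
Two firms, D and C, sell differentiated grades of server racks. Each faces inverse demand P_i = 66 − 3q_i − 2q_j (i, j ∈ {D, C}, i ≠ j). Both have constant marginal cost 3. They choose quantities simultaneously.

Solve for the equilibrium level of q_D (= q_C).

Firm D's profit: π = q_D(66 − 3q_D − 2q_C) − 3q_D.
∂π/∂q_D = 63 − 6q_D − 2q_C = 0 ⇒ q_D = 10.5 − (1/3)q_C.
Setting q_D = q_C in the reaction function: q_D = 10.5 − (1/3)q_D, so q_D = 10.5 / (4/3) = 7.875.

7.875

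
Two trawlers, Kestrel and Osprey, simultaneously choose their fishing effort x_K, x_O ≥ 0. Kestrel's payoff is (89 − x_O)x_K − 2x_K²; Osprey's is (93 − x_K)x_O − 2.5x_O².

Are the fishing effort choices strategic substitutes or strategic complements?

Expanding Kestrel's payoff: 89x_K − x_Ox_K − 2x_K².
∂π/∂x_K = 89 − x_O − 4x_K = 0, so x_K = 22.25 − 0.25x_O.
The best-response slope dx_K/dx_O = −0.25 < 0: the reaction function is downward-sloping, so the choices are strategic substitutes.

strategic substitutes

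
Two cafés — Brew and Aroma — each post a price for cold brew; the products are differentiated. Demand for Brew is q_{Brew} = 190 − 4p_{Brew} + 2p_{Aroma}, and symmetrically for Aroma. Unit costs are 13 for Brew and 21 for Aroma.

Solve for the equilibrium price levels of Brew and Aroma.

41.4, 44.6

Brew's profit: π = (p_{Brew} − 13)(190 − 4p_{Brew} + 2p_{Aroma}).
∂π/∂p_{Brew} = 242 − 8p_{Brew} + 2p_{Aroma} = 0 ⇒ p_{Brew} = 30.25 + 0.25p_{Aroma}.
Similarly p_{Aroma} = 34.25 + 0.25p_{Brew}.
Plugging p_{Aroma} into Brew's best response: p_{Brew} = 30.25 + 0.25(34.25 + 0.25p_{Brew}) ⇒ 0.9375p_{Brew} = 38.8125, so p_{Brew} = 41.4.
Then p_{Aroma} = 34.25 + 0.25·41.4 = 44.6.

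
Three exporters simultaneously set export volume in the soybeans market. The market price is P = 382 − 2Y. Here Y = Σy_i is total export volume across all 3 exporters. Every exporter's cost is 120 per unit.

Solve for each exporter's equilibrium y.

A representative exporter's profit is π_i = y_i(382 − 2Y) − 120y_i, with Y = y_i + Σ_{j≠i} y_j.
First-order condition: 262 − 4y_i − 2Σ_{j≠i} y_j = 0.
Imposing symmetry (y_j = y for all j) turns Σ_{j≠i} y_j into 2y, so 262 = 8y and y = 32.75.

32.75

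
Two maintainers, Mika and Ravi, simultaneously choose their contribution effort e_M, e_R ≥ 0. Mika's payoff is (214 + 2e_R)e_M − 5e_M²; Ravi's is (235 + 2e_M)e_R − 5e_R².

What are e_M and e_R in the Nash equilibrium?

27.1875, 28.9375

Expanding Mika's payoff: 214e_M + 2e_Re_M − 5e_M².
∂π/∂e_M = 214 + 2e_R − 10e_M = 0, so e_M = 21.4 + 0.2e_R.
Likewise for Ravi: e_R = 23.5 + 0.2e_M.
Substituting the second reaction function into the first: e_M = 21.4 + 0.2(23.5 + 0.2e_M), which gives 0.96e_M = 26.1 ⇒ e_M = 27.1875.
Then e_R = 23.5 + 0.2·27.1875 = 28.9375.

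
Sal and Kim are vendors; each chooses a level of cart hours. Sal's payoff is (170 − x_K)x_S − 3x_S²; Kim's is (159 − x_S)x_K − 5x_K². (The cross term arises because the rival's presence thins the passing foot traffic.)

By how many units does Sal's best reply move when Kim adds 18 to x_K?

-3

Expanding Sal's payoff: 170x_S − x_Kx_S − 3x_S².
∂π/∂x_S = 170 − x_K − 6x_S = 0, so x_S = 85/3 − (1/6)x_K.
The reaction-function slope is −1/6, so an 18-unit rise in x_K moves x_S by −1/6 × 18 = −3. Sal's best response falls — the actions are strategic substitutes.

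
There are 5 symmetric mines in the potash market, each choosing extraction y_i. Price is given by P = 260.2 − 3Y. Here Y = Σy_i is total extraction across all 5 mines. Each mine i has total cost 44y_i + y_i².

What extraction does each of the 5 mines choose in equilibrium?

A representative mine's profit is π_i = y_i(260.2 − 3Y) − 44y_i − y_i², with Y = y_i + Σ_{j≠i} y_j.
First-order condition: 216.2 − 8y_i − 3Σ_{j≠i} y_j = 0.
Imposing symmetry (y_j = y for all j) turns Σ_{j≠i} y_j into 4y, so 216.2 = 20y and y = 10.81.

10.81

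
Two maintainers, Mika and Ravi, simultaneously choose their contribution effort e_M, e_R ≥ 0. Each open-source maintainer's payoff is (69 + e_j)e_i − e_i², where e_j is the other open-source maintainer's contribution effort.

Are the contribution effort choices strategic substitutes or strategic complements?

strategic complements

Mika's payoff is (69 + e_R)e_M − e_M².
∂π/∂e_M = 69 + e_R − 2e_M = 0, so e_M = 34.5 + 0.5e_R.
The best-response slope de_M/de_R = 0.5 > 0: the reaction function is upward-sloping, so the choices are strategic complements.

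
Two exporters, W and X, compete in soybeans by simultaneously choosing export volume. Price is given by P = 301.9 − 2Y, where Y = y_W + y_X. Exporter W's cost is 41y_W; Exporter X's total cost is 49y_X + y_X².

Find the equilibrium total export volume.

77.47

Exporter W's profit: π = y_W(301.9 − 2(y_W + y_X)) − 41y_W.
∂π/∂y_W = 260.9 − 4y_W − 2y_X = 0, so y_W = 65.225 − 0.5y_X.
For X: ∂π/∂y_X = 252.9 − 6y_X − 2y_W = 0 ⇒ y_X = 42.15 − (1/3)y_W.
Solving the two reaction functions simultaneously: (1 − (−0.5)(−1/3))y_W = 65.225 − 0.5·42.15, so (5/6)y_W = 44.15 and y_W = 52.98.
Then y_X = 42.15 − (1/3)·52.98 = 24.49.
Total export volume: 52.98 + 24.49 = 77.47.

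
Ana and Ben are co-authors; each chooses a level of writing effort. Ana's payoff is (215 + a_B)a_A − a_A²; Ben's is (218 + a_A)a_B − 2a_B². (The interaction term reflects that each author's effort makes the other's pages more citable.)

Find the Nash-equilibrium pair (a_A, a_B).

Expanding Ana's payoff: 215a_A + a_Ba_A − a_A².
∂π/∂a_A = 215 + a_B − 2a_A = 0, so a_A = 107.5 + 0.5a_B.
Likewise for Ben: a_B = 54.5 + 0.25a_A.
Solving the two reaction functions simultaneously: (1 − (0.5)(0.25))a_A = 107.5 + 0.5·54.5, so 0.875a_A = 134.75 and a_A = 154.
Then a_B = 54.5 + 0.25·154 = 93.

154, 93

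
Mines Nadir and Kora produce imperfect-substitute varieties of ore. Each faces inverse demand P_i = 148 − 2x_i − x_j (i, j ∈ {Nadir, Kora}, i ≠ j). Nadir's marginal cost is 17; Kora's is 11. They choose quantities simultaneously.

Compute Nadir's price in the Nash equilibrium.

68.6

Mine Nadir's profit: π = x_{Nadir}(148 − 2x_{Nadir} − x_{Kora}) − 17x_{Nadir}.
∂π/∂x_{Nadir} = 131 − 4x_{Nadir} − x_{Kora} = 0 ⇒ x_{Nadir} = 32.75 − 0.25x_{Kora}.
Similarly x_{Kora} = 34.25 − 0.25x_{Nadir}.
Solving the two reaction functions simultaneously: (1 − (−0.25)(−0.25))x_{Nadir} = 32.75 − 0.25·34.25, so 0.9375x_{Nadir} = 24.1875 and x_{Nadir} = 25.8.
Then x_{Kora} = 34.25 − 0.25·25.8 = 27.8.
P_{Nadir} = 148 − 2·25.8 − 27.8 = 68.6.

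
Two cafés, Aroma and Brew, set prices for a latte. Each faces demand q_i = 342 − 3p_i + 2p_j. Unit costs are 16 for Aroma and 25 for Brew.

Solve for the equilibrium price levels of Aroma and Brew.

99.1875, 102.5625

Aroma's profit: π = (p_{Aroma} − 16)(342 − 3p_{Aroma} + 2p_{Brew}).
∂π/∂p_{Aroma} = 390 − 6p_{Aroma} + 2p_{Brew} = 0 ⇒ p_{Aroma} = 65 + (1/3)p_{Brew}.
Similarly p_{Brew} = 69.5 + (1/3)p_{Aroma}.
Solving the two reaction functions simultaneously: (1 − (1/3)(1/3))p_{Aroma} = 65 + (1/3)·69.5, so (8/9)p_{Aroma} = 529/6 and p_{Aroma} = 99.1875.
Then p_{Brew} = 69.5 + (1/3)·99.1875 = 102.5625.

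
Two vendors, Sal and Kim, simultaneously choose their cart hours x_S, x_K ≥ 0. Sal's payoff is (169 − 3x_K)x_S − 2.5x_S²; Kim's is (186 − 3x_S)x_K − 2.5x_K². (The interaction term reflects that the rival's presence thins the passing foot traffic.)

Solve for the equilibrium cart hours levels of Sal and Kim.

Expanding Sal's payoff: 169x_S − 3x_Kx_S − 2.5x_S².
∂π/∂x_S = 169 − 3x_K − 5x_S = 0, so x_S = 33.8 − 0.6x_K.
Likewise for Kim: x_K = 37.2 − 0.6x_S.
Substituting the second reaction function into the first: x_S = 33.8 − 0.6(37.2 − 0.6x_S), which gives 0.64x_S = 11.48 ⇒ x_S = 17.9375.
Then x_K = 37.2 − 0.6·17.9375 = 26.4375.

17.9375, 26.4375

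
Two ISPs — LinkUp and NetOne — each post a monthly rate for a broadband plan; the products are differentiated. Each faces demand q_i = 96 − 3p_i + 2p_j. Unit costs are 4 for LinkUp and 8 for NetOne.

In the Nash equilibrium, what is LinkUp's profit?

LinkUp's profit: π = (p_{LinkUp} − 4)(96 − 3p_{LinkUp} + 2p_{NetOne}).
∂π/∂p_{LinkUp} = 108 − 6p_{LinkUp} + 2p_{NetOne} = 0 ⇒ p_{LinkUp} = 18 + (1/3)p_{NetOne}.
Similarly p_{NetOne} = 20 + (1/3)p_{LinkUp}.
Substituting the second reaction function into the first: p_{LinkUp} = 18 + (1/3)(20 + (1/3)p_{LinkUp}), which gives (8/9)p_{LinkUp} = 74/3 ⇒ p_{LinkUp} = 27.75.
Then p_{NetOne} = 20 + (1/3)·27.75 = 29.25.
q_{LinkUp} = 96 − 3·27.75 + 2·29.25 = 71.25.
Profit = (27.75 − 4)·71.25 = 1692.1875.

1692.1875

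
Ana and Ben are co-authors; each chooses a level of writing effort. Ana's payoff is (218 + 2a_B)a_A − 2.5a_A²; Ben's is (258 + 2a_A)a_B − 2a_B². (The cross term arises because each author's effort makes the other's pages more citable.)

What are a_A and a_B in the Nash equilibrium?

Expanding Ana's payoff: 218a_A + 2a_Ba_A − 2.5a_A².
∂π/∂a_A = 218 + 2a_B − 5a_A = 0, so a_A = 43.6 + 0.4a_B.
Likewise for Ben: a_B = 64.5 + 0.5a_A.
Plugging a_B into Ana's best response: a_A = 43.6 + 0.4(64.5 + 0.5a_A) ⇒ 0.8a_A = 69.4, so a_A = 86.75.
Then a_B = 64.5 + 0.5·86.75 = 107.875.

86.75, 107.875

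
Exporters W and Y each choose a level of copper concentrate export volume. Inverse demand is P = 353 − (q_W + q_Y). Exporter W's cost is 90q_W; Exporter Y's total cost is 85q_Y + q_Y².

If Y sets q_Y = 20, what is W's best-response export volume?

121.5

Exporter W's profit: π = q_W(353 − (q_W + q_Y)) − 90q_W.
∂π/∂q_W = 263 − 2q_W − q_Y = 0, so q_W = 131.5 − 0.5q_Y.
At q_Y = 20: q_W = 131.5 − 0.5·20 = 121.5.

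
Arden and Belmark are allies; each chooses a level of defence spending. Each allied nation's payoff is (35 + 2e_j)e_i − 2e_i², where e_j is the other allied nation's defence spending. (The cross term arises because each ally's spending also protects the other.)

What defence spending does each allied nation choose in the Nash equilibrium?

17.5

Arden's payoff is (35 + 2e_B)e_A − 2e_A².
∂π/∂e_A = 35 + 2e_B − 4e_A = 0, so e_A = 8.75 + 0.5e_B.
Setting e_A = e_B in the reaction function: e_A = 8.75 + 0.5e_A, so e_A = 8.75 / 0.5 = 17.5.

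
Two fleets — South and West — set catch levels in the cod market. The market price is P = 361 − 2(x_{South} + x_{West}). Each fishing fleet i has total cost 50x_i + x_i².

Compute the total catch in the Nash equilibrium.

77.75

Fishing fleet South's profit: π = x_{South}(361 − 2(x_{South} + x_{West})) − 50x_{South} − x_{South}².
∂π/∂x_{South} = 311 − 6x_{South} − 2x_{West} = 0, so x_{South} = 311/6 − (1/3)x_{West}.
By symmetry x_{West} = x_{South}; substituting into the reaction function, (4/3)x_{South} = 311/6 and x_{South} = 38.875.
Total catch: 38.875 + 38.875 = 77.75.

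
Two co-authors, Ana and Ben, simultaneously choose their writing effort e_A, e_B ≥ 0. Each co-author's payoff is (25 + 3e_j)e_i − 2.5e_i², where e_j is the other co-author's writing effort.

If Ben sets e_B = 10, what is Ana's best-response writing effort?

Ana's payoff is (25 + 3e_B)e_A − 2.5e_A².
∂π/∂e_A = 25 + 3e_B − 5e_A = 0, so e_A = 5 + 0.6e_B.
At e_B = 10: e_A = 5 + 0.6·10 = 11.

11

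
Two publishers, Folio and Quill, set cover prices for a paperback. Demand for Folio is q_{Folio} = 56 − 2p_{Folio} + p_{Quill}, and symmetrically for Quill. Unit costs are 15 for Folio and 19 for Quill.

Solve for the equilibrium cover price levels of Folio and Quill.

Folio's profit: π = (p_{Folio} − 15)(56 − 2p_{Folio} + p_{Quill}).
∂π/∂p_{Folio} = 86 − 4p_{Folio} + p_{Quill} = 0 ⇒ p_{Folio} = 21.5 + 0.25p_{Quill}.
Similarly p_{Quill} = 23.5 + 0.25p_{Folio}.
Solving the two reaction functions simultaneously: (1 − (0.25)(0.25))p_{Folio} = 21.5 + 0.25·23.5, so 0.9375p_{Folio} = 27.375 and p_{Folio} = 29.2.
Then p_{Quill} = 23.5 + 0.25·29.2 = 30.8.

29.2, 30.8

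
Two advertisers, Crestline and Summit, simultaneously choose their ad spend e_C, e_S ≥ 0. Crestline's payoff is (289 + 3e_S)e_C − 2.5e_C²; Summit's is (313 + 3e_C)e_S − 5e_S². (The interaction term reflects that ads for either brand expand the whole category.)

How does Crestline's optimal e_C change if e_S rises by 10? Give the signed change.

Expanding Crestline's payoff: 289e_C + 3e_Se_C − 2.5e_C².
∂π/∂e_C = 289 + 3e_S − 5e_C = 0, so e_C = 57.8 + 0.6e_S.
The reaction-function slope is 0.6, so a 10-unit rise in e_S moves e_C by 0.6 × 10 = 6. Crestline's best response rises — the actions are strategic complements.

6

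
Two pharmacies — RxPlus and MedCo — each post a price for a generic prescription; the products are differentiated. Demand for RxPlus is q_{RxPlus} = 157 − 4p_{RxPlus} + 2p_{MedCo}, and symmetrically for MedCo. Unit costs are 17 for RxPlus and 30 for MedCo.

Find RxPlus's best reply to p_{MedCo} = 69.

RxPlus's profit: π = (p_{RxPlus} − 17)(157 − 4p_{RxPlus} + 2p_{MedCo}).
∂π/∂p_{RxPlus} = 225 − 8p_{RxPlus} + 2p_{MedCo} = 0 ⇒ p_{RxPlus} = 28.125 + 0.25p_{MedCo}.
At p_{MedCo} = 69: p_{RxPlus} = 28.125 + 0.25·69 = 45.375.

45.375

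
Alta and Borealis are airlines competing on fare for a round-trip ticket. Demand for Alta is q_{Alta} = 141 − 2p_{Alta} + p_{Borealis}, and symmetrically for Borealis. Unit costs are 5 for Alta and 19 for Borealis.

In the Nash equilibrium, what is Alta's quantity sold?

Alta's profit: π = (p_{Alta} − 5)(141 − 2p_{Alta} + p_{Borealis}).
∂π/∂p_{Alta} = 151 − 4p_{Alta} + p_{Borealis} = 0 ⇒ p_{Alta} = 37.75 + 0.25p_{Borealis}.
Similarly p_{Borealis} = 44.75 + 0.25p_{Alta}.
Substituting the second reaction function into the first: p_{Alta} = 37.75 + 0.25(44.75 + 0.25p_{Alta}), which gives 0.9375p_{Alta} = 48.9375 ⇒ p_{Alta} = 52.2.
Then p_{Borealis} = 44.75 + 0.25·52.2 = 57.8.
q_{Alta} = 141 − 2·52.2 + 57.8 = 94.4.

94.4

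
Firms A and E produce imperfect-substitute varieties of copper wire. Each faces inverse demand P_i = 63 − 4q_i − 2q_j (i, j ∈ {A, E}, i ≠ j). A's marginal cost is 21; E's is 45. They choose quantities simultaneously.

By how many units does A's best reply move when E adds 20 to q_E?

Firm A's profit: π = q_A(63 − 4q_A − 2q_E) − 21q_A.
∂π/∂q_A = 42 − 8q_A − 2q_E = 0 ⇒ q_A = 5.25 − 0.25q_E.
The reaction-function slope is −0.25, so a 20-unit rise in q_E moves q_A by −0.25 × 20 = −5. A's best response falls — the actions are strategic substitutes.

-5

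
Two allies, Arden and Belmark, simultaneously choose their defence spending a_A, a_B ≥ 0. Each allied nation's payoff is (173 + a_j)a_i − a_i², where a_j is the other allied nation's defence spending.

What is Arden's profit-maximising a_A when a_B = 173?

173

Arden's payoff is (173 + a_B)a_A − a_A².
∂π/∂a_A = 173 + a_B − 2a_A = 0, so a_A = 86.5 + 0.5a_B.
At a_B = 173: a_A = 86.5 + 0.5·173 = 173.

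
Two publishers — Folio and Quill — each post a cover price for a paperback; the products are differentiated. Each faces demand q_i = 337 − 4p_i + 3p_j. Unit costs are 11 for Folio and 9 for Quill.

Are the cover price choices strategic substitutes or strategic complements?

strategic complements

Folio's profit: π = (p_{Folio} − 11)(337 − 4p_{Folio} + 3p_{Quill}).
∂π/∂p_{Folio} = 381 − 8p_{Folio} + 3p_{Quill} = 0 ⇒ p_{Folio} = 47.625 + 0.375p_{Quill}.
The best-response slope dp_{Folio}/dp_{Quill} = 0.375 > 0: the reaction function is upward-sloping, so the choices are strategic complements.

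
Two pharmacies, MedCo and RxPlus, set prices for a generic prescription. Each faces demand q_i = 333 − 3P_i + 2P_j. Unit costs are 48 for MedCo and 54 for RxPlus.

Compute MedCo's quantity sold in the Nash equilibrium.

MedCo's profit: π = (P_{MedCo} − 48)(333 − 3P_{MedCo} + 2P_{RxPlus}).
∂π/∂P_{MedCo} = 477 − 6P_{MedCo} + 2P_{RxPlus} = 0 ⇒ P_{MedCo} = 79.5 + (1/3)P_{RxPlus}.
Similarly P_{RxPlus} = 82.5 + (1/3)P_{MedCo}.
Substituting the second reaction function into the first: P_{MedCo} = 79.5 + (1/3)(82.5 + (1/3)P_{MedCo}), which gives (8/9)P_{MedCo} = 107 ⇒ P_{MedCo} = 120.375.
Then P_{RxPlus} = 82.5 + (1/3)·120.375 = 122.625.
q_{MedCo} = 333 − 3·120.375 + 2·122.625 = 217.125.

217.125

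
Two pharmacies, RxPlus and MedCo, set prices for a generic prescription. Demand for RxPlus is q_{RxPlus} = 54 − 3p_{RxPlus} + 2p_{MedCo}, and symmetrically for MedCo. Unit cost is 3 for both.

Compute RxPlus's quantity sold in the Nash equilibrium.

RxPlus's profit: π = (p_{RxPlus} − 3)(54 − 3p_{RxPlus} + 2p_{MedCo}).
∂π/∂p_{RxPlus} = 63 − 6p_{RxPlus} + 2p_{MedCo} = 0 ⇒ p_{RxPlus} = 10.5 + (1/3)p_{MedCo}.
By symmetry p_{MedCo} = p_{RxPlus}; substituting into the reaction function, (2/3)p_{RxPlus} = 10.5 and p_{RxPlus} = 15.75.
q_{RxPlus} = 54 − 3·15.75 + 2·15.75 = 38.25.

38.25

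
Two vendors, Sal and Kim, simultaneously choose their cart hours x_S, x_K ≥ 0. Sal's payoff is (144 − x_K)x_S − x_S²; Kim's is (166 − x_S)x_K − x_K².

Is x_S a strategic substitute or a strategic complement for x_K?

Expanding Sal's payoff: 144x_S − x_Kx_S − x_S².
∂π/∂x_S = 144 − x_K − 2x_S = 0, so x_S = 72 − 0.5x_K.
The best-response slope dx_S/dx_K = −0.5 < 0: the reaction function is downward-sloping, so the choices are strategic substitutes.

strategic substitutes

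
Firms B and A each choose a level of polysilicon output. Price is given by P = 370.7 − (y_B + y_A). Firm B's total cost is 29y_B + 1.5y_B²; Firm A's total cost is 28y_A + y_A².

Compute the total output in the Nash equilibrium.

Firm B's profit: π = y_B(370.7 − (y_B + y_A)) − 29y_B − 1.5y_B².
∂π/∂y_B = 341.7 − 5y_B − y_A = 0, so y_B = 68.34 − 0.2y_A.
For A: ∂π/∂y_A = 342.7 − 4y_A − y_B = 0 ⇒ y_A = 85.675 − 0.25y_B.
Solving the two reaction functions simultaneously: (1 − (−0.2)(−0.25))y_B = 68.34 − 0.2·85.675, so 0.95y_B = 51.205 and y_B = 53.9.
Then y_A = 85.675 − 0.25·53.9 = 72.2.
Total output: 53.9 + 72.2 = 126.1.

126.1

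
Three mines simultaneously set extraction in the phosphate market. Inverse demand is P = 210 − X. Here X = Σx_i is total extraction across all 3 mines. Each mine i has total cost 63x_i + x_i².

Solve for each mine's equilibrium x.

24.5

A representative mine's profit is π_i = x_i(210 − X) − 63x_i − x_i², with X = x_i + Σ_{j≠i} x_j.
First-order condition: 147 − 4x_i − Σ_{j≠i} x_j = 0.
In a symmetric equilibrium every mine chooses the same x, so Σ_{j≠i} x_j = 2x. The condition becomes 147 − 6x = 0, giving x = 147/6 = 24.5.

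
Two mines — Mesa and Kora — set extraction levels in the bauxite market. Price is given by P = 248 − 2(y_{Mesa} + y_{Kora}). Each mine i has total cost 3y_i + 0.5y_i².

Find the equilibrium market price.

108

Mine Mesa's profit: π = y_{Mesa}(248 − 2(y_{Mesa} + y_{Kora})) − 3y_{Mesa} − 0.5y_{Mesa}².
∂π/∂y_{Mesa} = 245 − 5y_{Mesa} − 2y_{Kora} = 0, so y_{Mesa} = 49 − 0.4y_{Kora}.
Setting y_{Mesa} = y_{Kora} in the reaction function: y_{Mesa} = 49 − 0.4y_{Mesa}, so y_{Mesa} = 49 / 1.4 = 35.
Equilibrium price: P = 248 − 2·70 = 108.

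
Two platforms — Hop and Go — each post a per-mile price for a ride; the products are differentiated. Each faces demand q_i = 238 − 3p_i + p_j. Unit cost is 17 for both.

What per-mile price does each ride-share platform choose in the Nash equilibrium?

Hop's profit: π = (p_{Hop} − 17)(238 − 3p_{Hop} + p_{Go}).
∂π/∂p_{Hop} = 289 − 6p_{Hop} + p_{Go} = 0 ⇒ p_{Hop} = 289/6 + (1/6)p_{Go}.
The game is symmetric, so in equilibrium p_{Go} = p_{Hop}: the reaction function gives (5/6)p_{Hop} = 289/6, hence p_{Hop} = 57.8.

57.8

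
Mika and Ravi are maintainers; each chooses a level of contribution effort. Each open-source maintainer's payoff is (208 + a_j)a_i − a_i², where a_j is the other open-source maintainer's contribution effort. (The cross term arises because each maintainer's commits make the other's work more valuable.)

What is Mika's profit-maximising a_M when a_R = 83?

Mika's payoff is (208 + a_R)a_M − a_M².
∂π/∂a_M = 208 + a_R − 2a_M = 0, so a_M = 104 + 0.5a_R.
At a_R = 83: a_M = 104 + 0.5·83 = 145.5.

145.5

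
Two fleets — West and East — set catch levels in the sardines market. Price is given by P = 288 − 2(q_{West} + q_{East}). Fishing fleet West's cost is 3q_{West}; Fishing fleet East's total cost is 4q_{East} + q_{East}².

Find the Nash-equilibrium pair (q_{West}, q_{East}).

Fishing fleet West's profit: π = q_{West}(288 − 2(q_{West} + q_{East})) − 3q_{West}.
∂π/∂q_{West} = 285 − 4q_{West} − 2q_{East} = 0, so q_{West} = 71.25 − 0.5q_{East}.
For East: ∂π/∂q_{East} = 284 − 6q_{East} − 2q_{West} = 0 ⇒ q_{East} = 142/3 − (1/3)q_{West}.
Plugging q_{East} into West's best response: q_{West} = 71.25 − 0.5(142/3 − (1/3)q_{West}) ⇒ (5/6)q_{West} = 571/12, so q_{West} = 57.1.
Then q_{East} = 142/3 − (1/3)·57.1 = 28.3.

57.1, 28.3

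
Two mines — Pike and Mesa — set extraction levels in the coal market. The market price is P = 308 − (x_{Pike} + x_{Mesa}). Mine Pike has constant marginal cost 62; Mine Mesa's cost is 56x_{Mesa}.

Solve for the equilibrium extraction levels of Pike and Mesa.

Mine Pike's profit: π = x_{Pike}(308 − (x_{Pike} + x_{Mesa})) − 62x_{Pike}.
∂π/∂x_{Pike} = 246 − 2x_{Pike} − x_{Mesa} = 0, so x_{Pike} = 123 − 0.5x_{Mesa}.
By the same steps for Mesa: x_{Mesa} = 126 − 0.5x_{Pike}.
Plugging x_{Mesa} into Pike's best response: x_{Pike} = 123 − 0.5(126 − 0.5x_{Pike}) ⇒ 0.75x_{Pike} = 60, so x_{Pike} = 80.
Then x_{Mesa} = 126 − 0.5·80 = 86.

80, 86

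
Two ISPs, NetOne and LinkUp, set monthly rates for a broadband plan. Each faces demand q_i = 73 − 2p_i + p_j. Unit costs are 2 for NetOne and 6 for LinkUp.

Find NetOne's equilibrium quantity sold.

48.4

NetOne's profit: π = (p_{NetOne} − 2)(73 − 2p_{NetOne} + p_{LinkUp}).
∂π/∂p_{NetOne} = 77 − 4p_{NetOne} + p_{LinkUp} = 0 ⇒ p_{NetOne} = 19.25 + 0.25p_{LinkUp}.
Similarly p_{LinkUp} = 21.25 + 0.25p_{NetOne}.
Plugging p_{LinkUp} into NetOne's best response: p_{NetOne} = 19.25 + 0.25(21.25 + 0.25p_{NetOne}) ⇒ 0.9375p_{NetOne} = 24.5625, so p_{NetOne} = 26.2.
Then p_{LinkUp} = 21.25 + 0.25·26.2 = 27.8.
q_{NetOne} = 73 − 2·26.2 + 27.8 = 48.4.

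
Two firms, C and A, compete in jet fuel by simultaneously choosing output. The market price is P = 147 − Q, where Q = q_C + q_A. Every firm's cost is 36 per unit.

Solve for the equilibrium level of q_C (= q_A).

37

Firm C's profit: π = q_C(147 − (q_C + q_A)) − 36q_C.
∂π/∂q_C = 111 − 2q_C − q_A = 0, so q_C = 55.5 − 0.5q_A.
The game is symmetric, so in equilibrium q_A = q_C: the reaction function gives 1.5q_C = 55.5, hence q_C = 37.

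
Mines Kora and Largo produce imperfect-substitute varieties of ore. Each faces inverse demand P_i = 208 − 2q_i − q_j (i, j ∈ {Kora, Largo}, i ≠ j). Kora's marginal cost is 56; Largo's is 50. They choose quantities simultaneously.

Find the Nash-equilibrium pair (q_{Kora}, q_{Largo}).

Mine Kora's profit: π = q_{Kora}(208 − 2q_{Kora} − q_{Largo}) − 56q_{Kora}.
∂π/∂q_{Kora} = 152 − 4q_{Kora} − q_{Largo} = 0 ⇒ q_{Kora} = 38 − 0.25q_{Largo}.
Similarly q_{Largo} = 39.5 − 0.25q_{Kora}.
Plugging q_{Largo} into Kora's best response: q_{Kora} = 38 − 0.25(39.5 − 0.25q_{Kora}) ⇒ 0.9375q_{Kora} = 28.125, so q_{Kora} = 30.
Then q_{Largo} = 39.5 − 0.25·30 = 32.

30, 32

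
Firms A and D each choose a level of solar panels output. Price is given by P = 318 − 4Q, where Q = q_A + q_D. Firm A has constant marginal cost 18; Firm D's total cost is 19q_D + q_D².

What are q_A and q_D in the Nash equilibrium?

28.1875, 18.625

Firm A's profit: π = q_A(318 − 4(q_A + q_D)) − 18q_A.
∂π/∂q_A = 300 − 8q_A − 4q_D = 0, so q_A = 37.5 − 0.5q_D.
For D: ∂π/∂q_D = 299 − 10q_D − 4q_A = 0 ⇒ q_D = 29.9 − 0.4q_A.
Solving the two reaction functions simultaneously: (1 − (−0.5)(−0.4))q_A = 37.5 − 0.5·29.9, so 0.8q_A = 22.55 and q_A = 28.1875.
Then q_D = 29.9 − 0.4·28.1875 = 18.625.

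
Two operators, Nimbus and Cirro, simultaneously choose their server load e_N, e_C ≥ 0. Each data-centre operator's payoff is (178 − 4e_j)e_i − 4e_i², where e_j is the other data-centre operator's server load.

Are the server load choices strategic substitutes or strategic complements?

Nimbus's payoff is (178 − 4e_C)e_N − 4e_N².
∂π/∂e_N = 178 − 4e_C − 8e_N = 0, so e_N = 22.25 − 0.5e_C.
The best-response slope de_N/de_C = −0.5 < 0: the reaction function is downward-sloping, so the choices are strategic substitutes.

strategic substitutes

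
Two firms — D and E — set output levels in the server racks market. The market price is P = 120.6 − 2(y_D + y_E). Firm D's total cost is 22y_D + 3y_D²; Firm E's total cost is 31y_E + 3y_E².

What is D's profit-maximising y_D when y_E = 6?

8.66

Firm D's profit: π = y_D(120.6 − 2(y_D + y_E)) − 22y_D − 3y_D².
∂π/∂y_D = 98.6 − 10y_D − 2y_E = 0, so y_D = 9.86 − 0.2y_E.
At y_E = 6: y_D = 9.86 − 0.2·6 = 8.66.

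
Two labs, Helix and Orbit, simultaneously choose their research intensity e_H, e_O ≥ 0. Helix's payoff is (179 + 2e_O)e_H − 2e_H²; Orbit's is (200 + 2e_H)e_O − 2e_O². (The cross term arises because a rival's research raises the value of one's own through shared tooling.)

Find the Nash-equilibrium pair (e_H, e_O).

Expanding Helix's payoff: 179e_H + 2e_Oe_H − 2e_H².
∂π/∂e_H = 179 + 2e_O − 4e_H = 0, so e_H = 44.75 + 0.5e_O.
Likewise for Orbit: e_O = 50 + 0.5e_H.
Plugging e_O into Helix's best response: e_H = 44.75 + 0.5(50 + 0.5e_H) ⇒ 0.75e_H = 69.75, so e_H = 93.
Then e_O = 50 + 0.5·93 = 96.5.

93, 96.5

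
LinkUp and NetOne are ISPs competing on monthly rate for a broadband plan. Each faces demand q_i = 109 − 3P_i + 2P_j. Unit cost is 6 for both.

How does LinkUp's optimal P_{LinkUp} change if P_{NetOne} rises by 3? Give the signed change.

1

LinkUp's profit: π = (P_{LinkUp} − 6)(109 − 3P_{LinkUp} + 2P_{NetOne}).
∂π/∂P_{LinkUp} = 127 − 6P_{LinkUp} + 2P_{NetOne} = 0 ⇒ P_{LinkUp} = 127/6 + (1/3)P_{NetOne}.
The reaction-function slope is 1/3, so a 3-unit rise in P_{NetOne} moves P_{LinkUp} by 1/3 × 3 = 1. LinkUp's best response rises — the actions are strategic complements.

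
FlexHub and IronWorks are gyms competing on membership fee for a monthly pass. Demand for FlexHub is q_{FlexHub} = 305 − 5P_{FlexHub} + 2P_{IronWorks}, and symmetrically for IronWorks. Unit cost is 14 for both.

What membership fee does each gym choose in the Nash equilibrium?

FlexHub's profit: π = (P_{FlexHub} − 14)(305 − 5P_{FlexHub} + 2P_{IronWorks}).
∂π/∂P_{FlexHub} = 375 − 10P_{FlexHub} + 2P_{IronWorks} = 0 ⇒ P_{FlexHub} = 37.5 + 0.2P_{IronWorks}.
Setting P_{FlexHub} = P_{IronWorks} in the reaction function: P_{FlexHub} = 37.5 + 0.2P_{FlexHub}, so P_{FlexHub} = 37.5 / 0.8 = 46.875.

46.875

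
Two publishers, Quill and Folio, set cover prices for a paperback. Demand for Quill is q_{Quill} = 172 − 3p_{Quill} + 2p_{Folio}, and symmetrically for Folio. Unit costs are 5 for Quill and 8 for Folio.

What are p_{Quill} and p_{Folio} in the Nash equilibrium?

Quill's profit: π = (p_{Quill} − 5)(172 − 3p_{Quill} + 2p_{Folio}).
∂π/∂p_{Quill} = 187 − 6p_{Quill} + 2p_{Folio} = 0 ⇒ p_{Quill} = 187/6 + (1/3)p_{Folio}.
Similarly p_{Folio} = 98/3 + (1/3)p_{Quill}.
Solving the two reaction functions simultaneously: (1 − (1/3)(1/3))p_{Quill} = 187/6 + (1/3)·(98/3), so (8/9)p_{Quill} = 757/18 and p_{Quill} = 47.3125.
Then p_{Folio} = 98/3 + (1/3)·47.3125 = 48.4375.

47.3125, 48.4375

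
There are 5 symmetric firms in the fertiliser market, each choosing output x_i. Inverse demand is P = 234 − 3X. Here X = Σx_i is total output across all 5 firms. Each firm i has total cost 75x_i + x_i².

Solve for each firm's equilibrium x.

7.95

A representative firm's profit is π_i = x_i(234 − 3X) − 75x_i − x_i², with X = x_i + Σ_{j≠i} x_j.
First-order condition: 159 − 8x_i − 3Σ_{j≠i} x_j = 0.
With identical firms, set every x_j = x: then 159 − 8x − 12x = 0, i.e. x = 159/20 = 7.95.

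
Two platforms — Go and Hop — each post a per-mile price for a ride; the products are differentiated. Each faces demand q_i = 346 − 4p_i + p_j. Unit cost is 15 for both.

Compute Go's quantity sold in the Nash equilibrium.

172

Go's profit: π = (p_{Go} − 15)(346 − 4p_{Go} + p_{Hop}).
∂π/∂p_{Go} = 406 − 8p_{Go} + p_{Hop} = 0 ⇒ p_{Go} = 50.75 + 0.125p_{Hop}.
The game is symmetric, so in equilibrium p_{Hop} = p_{Go}: the reaction function gives 0.875p_{Go} = 50.75, hence p_{Go} = 58.
q_{Go} = 346 − 4·58 + 58 = 172.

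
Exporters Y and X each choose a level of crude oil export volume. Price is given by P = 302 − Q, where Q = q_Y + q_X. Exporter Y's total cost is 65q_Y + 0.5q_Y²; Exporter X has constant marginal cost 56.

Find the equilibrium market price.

Exporter Y's profit: π = q_Y(302 − (q_Y + q_X)) − 65q_Y − 0.5q_Y².
∂π/∂q_Y = 237 − 3q_Y − q_X = 0, so q_Y = 79 − (1/3)q_X.
For X: ∂π/∂q_X = 246 − 2q_X − q_Y = 0 ⇒ q_X = 123 − 0.5q_Y.
Substituting the second reaction function into the first: q_Y = 79 − (1/3)(123 − 0.5q_Y), which gives (5/6)q_Y = 38 ⇒ q_Y = 45.6.
Then q_X = 123 − 0.5·45.6 = 100.2.
Equilibrium price: P = 302 − 145.8 = 156.2.

156.2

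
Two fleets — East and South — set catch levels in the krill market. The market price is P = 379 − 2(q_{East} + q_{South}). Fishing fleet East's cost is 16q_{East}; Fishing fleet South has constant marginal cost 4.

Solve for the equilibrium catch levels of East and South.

Fishing fleet East's profit: π = q_{East}(379 − 2(q_{East} + q_{South})) − 16q_{East}.
∂π/∂q_{East} = 363 − 4q_{East} − 2q_{South} = 0, so q_{East} = 90.75 − 0.5q_{South}.
By the same steps for South: q_{South} = 93.75 − 0.5q_{East}.
Plugging q_{South} into East's best response: q_{East} = 90.75 − 0.5(93.75 − 0.5q_{East}) ⇒ 0.75q_{East} = 43.875, so q_{East} = 58.5.
Then q_{South} = 93.75 − 0.5·58.5 = 64.5.

58.5, 64.5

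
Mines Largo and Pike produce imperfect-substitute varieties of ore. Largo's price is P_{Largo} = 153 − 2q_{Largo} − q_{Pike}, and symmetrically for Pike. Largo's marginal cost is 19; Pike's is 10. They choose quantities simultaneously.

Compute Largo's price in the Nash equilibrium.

Mine Largo's profit: π = q_{Largo}(153 − 2q_{Largo} − q_{Pike}) − 19q_{Largo}.
∂π/∂q_{Largo} = 134 − 4q_{Largo} − q_{Pike} = 0 ⇒ q_{Largo} = 33.5 − 0.25q_{Pike}.
Similarly q_{Pike} = 35.75 − 0.25q_{Largo}.
Substituting the second reaction function into the first: q_{Largo} = 33.5 − 0.25(35.75 − 0.25q_{Largo}), which gives 0.9375q_{Largo} = 24.5625 ⇒ q_{Largo} = 26.2.
Then q_{Pike} = 35.75 − 0.25·26.2 = 29.2.
P_{Largo} = 153 − 2·26.2 − 29.2 = 71.4.

71.4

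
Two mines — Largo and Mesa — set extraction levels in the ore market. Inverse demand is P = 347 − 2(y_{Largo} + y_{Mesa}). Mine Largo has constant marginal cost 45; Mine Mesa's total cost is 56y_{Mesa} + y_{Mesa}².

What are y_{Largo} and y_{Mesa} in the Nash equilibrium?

61.5, 28

Mine Largo's profit: π = y_{Largo}(347 − 2(y_{Largo} + y_{Mesa})) − 45y_{Largo}.
∂π/∂y_{Largo} = 302 − 4y_{Largo} − 2y_{Mesa} = 0, so y_{Largo} = 75.5 − 0.5y_{Mesa}.
For Mesa: ∂π/∂y_{Mesa} = 291 − 6y_{Mesa} − 2y_{Largo} = 0 ⇒ y_{Mesa} = 48.5 − (1/3)y_{Largo}.
Solving the two reaction functions simultaneously: (1 − (−0.5)(−1/3))y_{Largo} = 75.5 − 0.5·48.5, so (5/6)y_{Largo} = 51.25 and y_{Largo} = 61.5.
Then y_{Mesa} = 48.5 − (1/3)·61.5 = 28.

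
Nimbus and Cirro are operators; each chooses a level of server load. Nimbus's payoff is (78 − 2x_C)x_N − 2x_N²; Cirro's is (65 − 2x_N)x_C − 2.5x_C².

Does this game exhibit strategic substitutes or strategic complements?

strategic substitutes

Expanding Nimbus's payoff: 78x_N − 2x_Cx_N − 2x_N².
∂π/∂x_N = 78 − 2x_C − 4x_N = 0, so x_N = 19.5 − 0.5x_C.
The best-response slope dx_N/dx_C = −0.5 < 0: the reaction function is downward-sloping, so the choices are strategic substitutes.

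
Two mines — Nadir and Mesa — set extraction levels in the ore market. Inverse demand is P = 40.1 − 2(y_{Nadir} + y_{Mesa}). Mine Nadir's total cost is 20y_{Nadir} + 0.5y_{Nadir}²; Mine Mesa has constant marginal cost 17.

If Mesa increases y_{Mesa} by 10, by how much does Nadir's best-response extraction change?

Mine Nadir's profit: π = y_{Nadir}(40.1 − 2(y_{Nadir} + y_{Mesa})) − 20y_{Nadir} − 0.5y_{Nadir}².
∂π/∂y_{Nadir} = 20.1 − 5y_{Nadir} − 2y_{Mesa} = 0, so y_{Nadir} = 4.02 − 0.4y_{Mesa}.
The reaction-function slope is −0.4, so a 10-unit rise in y_{Mesa} moves y_{Nadir} by −0.4 × 10 = −4. Nadir's best response falls — the actions are strategic substitutes.

-4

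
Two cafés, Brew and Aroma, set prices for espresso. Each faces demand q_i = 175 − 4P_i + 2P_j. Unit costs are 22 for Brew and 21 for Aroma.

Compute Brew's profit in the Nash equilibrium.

Brew's profit: π = (P_{Brew} − 22)(175 − 4P_{Brew} + 2P_{Aroma}).
∂π/∂P_{Brew} = 263 − 8P_{Brew} + 2P_{Aroma} = 0 ⇒ P_{Brew} = 32.875 + 0.25P_{Aroma}.
Similarly P_{Aroma} = 32.375 + 0.25P_{Brew}.
Solving the two reaction functions simultaneously: (1 − (0.25)(0.25))P_{Brew} = 32.875 + 0.25·32.375, so 0.9375P_{Brew} = 1311/32 and P_{Brew} = 43.7.
Then P_{Aroma} = 32.375 + 0.25·43.7 = 43.3.
q_{Brew} = 175 − 4·43.7 + 2·43.3 = 86.8.
Profit = (43.7 − 22)·86.8 = 1883.56.

1883.56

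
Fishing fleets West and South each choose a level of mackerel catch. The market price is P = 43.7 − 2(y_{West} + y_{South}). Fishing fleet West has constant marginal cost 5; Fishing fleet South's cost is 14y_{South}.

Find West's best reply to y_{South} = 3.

8.175

Fishing fleet West's profit: π = y_{West}(43.7 − 2(y_{West} + y_{South})) − 5y_{West}.
∂π/∂y_{West} = 38.7 − 4y_{West} − 2y_{South} = 0, so y_{West} = 9.675 − 0.5y_{South}.
At y_{South} = 3: y_{West} = 9.675 − 0.5·3 = 8.175.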